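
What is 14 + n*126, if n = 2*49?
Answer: 12362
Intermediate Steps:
n = 98
14 + n*126 = 14 + 98*126 = 14 + 12348 = 12362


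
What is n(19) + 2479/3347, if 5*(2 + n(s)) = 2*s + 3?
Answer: 116152/16735 ≈ 6.9407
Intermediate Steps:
n(s) = -7/5 + 2*s/5 (n(s) = -2 + (2*s + 3)/5 = -2 + (3 + 2*s)/5 = -2 + (3/5 + 2*s/5) = -7/5 + 2*s/5)
n(19) + 2479/3347 = (-7/5 + (2/5)*19) + 2479/3347 = (-7/5 + 38/5) + 2479*(1/3347) = 31/5 + 2479/3347 = 116152/16735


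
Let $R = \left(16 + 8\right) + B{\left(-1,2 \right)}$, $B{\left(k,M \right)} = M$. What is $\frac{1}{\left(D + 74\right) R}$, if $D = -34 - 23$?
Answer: $\frac{1}{442} \approx 0.0022624$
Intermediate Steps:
$D = -57$ ($D = -34 - 23 = -57$)
$R = 26$ ($R = \left(16 + 8\right) + 2 = 24 + 2 = 26$)
$\frac{1}{\left(D + 74\right) R} = \frac{1}{\left(-57 + 74\right) 26} = \frac{1}{17 \cdot 26} = \frac{1}{442}$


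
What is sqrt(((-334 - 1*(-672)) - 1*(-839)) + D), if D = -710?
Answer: sqrt(467) ≈ 21.610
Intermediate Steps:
sqrt(((-334 - 1*(-672)) - 1*(-839)) + D) = sqrt(((-334 - 1*(-672)) - 1*(-839)) - 710) = sqrt(((-334 + 672) + 839) - 710) = sqrt((338 + 839) - 710) = sqrt(1177 - 710) = sqrt(467)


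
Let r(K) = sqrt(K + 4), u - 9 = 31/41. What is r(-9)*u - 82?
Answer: -82 + 400*I*sqrt(5)/41 ≈ -82.0 + 21.815*I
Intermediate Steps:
u = 400/41 (u = 9 + 31/41 = 400/41 ≈ 9.7561)
r(K) = sqrt(4 + K)
r(-9)*u - 82 = sqrt(4 - 9)*(400/41) - 82 = sqrt(-5)*(400/41) - 82 = (I*sqrt(5))*(400/41) - 82 = 400*I*sqrt(5)/41 - 82 = -82 + 400*I*sqrt(5)/41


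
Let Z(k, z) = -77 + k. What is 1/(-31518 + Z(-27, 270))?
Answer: -1/31622 ≈ -3.1624e-5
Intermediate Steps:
1/(-31518 + Z(-27, 270)) = 1/(-31518 + (-77 - 27)) = 1/(-31518 - 104) = 1/(-31622) = -1/31622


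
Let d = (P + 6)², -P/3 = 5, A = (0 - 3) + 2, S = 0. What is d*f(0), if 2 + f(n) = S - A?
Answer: -81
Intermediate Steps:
A = -1 (A = -3 + 2 = -1)
P = -15 (P = -3*5 = -15)
f(n) = -1 (f(n) = -2 + (0 - 1*(-1)) = -2 + (0 + 1) = -2 + 1 = -1)
d = 81 (d = (-15 + 6)² = (-9)² = 81)
d*f(0) = 81*(-1) = -81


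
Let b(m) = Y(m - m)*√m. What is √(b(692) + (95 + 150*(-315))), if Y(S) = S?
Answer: I*√47155 ≈ 217.15*I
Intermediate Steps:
b(m) = 0 (b(m) = (m - m)*√m = 0*√m = 0)
√(b(692) + (95 + 150*(-315))) = √(0 + (95 + 150*(-315))) = √(0 + (95 - 47250)) = √(0 - 47155) = √(-47155) = I*√47155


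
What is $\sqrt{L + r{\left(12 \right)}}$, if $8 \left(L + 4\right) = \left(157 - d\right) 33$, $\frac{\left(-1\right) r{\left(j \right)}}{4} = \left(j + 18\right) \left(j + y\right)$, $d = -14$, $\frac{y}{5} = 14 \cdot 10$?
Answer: $\frac{i \sqrt{1355818}}{4} \approx 291.1 i$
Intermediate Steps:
$y = 700$ ($y = 5 \cdot 14 \cdot 10 = 5 \cdot 140 = 700$)
$r{\left(j \right)} = - 4 \left(18 + j\right) \left(700 + j\right)$ ($r{\left(j \right)} = - 4 \left(j + 18\right) \left(j + 700\right) = - 4 \left(18 + j\right) \left(700 + j\right)$)
$L = \frac{5611}{8}$ ($L = -4 + \frac{\left(157 - -14\right) 33}{8} = -4 + \frac{\left(157 + 14\right) 33}{8} = -4 + \frac{171 \cdot 33}{8} = -4 + \frac{1}{8} \cdot 5643 = -4 + \frac{5643}{8} = \frac{5611}{8} \approx 701.38$)
$\sqrt{L + r{\left(12 \right)}} = \sqrt{\frac{5611}{8} - \left(84864 + 576\right)} = \sqrt{\frac{5611}{8} - 85440} = \sqrt{- \frac{677909}{8}} = \frac{i \sqrt{1355818}}{4}$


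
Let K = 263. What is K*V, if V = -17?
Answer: -4471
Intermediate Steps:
K*V = 263*(-17) = -4471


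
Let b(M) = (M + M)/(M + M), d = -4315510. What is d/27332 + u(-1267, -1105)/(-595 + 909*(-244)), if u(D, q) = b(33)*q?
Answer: -36911553175/233784262 ≈ -157.89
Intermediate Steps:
b(M) = 1 (b(M) = (2*M)/((2*M)) = (2*M)*(1/(2*M)) = 1)
u(D, q) = q (u(D, q) = 1*q = q)
d/27332 + u(-1267, -1105)/(-595 + 909*(-244)) = -4315510/27332 - 1105/(-595 + 909*(-244)) = -4315510*1/27332 - 1105/(-595 - 221796) = -2157755/13666 - 1105/(-222391) = -2157755/13666 - 1105*(-1/222391) = -2157755/13666 + 85/17107 = -36911553175/233784262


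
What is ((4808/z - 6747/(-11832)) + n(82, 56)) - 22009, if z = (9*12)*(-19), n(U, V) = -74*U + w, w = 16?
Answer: -56778622543/2023272 ≈ -28063.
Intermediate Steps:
n(U, V) = 16 - 74*U (n(U, V) = -74*U + 16 = 16 - 74*U)
z = -2052 (z = 108*(-19) = -2052)
((4808/z - 6747/(-11832)) + n(82, 56)) - 22009 = ((4808/(-2052) - 6747/(-11832)) + (16 - 74*82)) - 22009 = ((4808*(-1/2052) - 6747*(-1/11832)) + (16 - 6068)) - 22009 = ((-1202/513 + 2249/3944) - 6052) - 22009 = (-3586951/2023272 - 6052) - 22009 = -12248429095/2023272 - 22009 = -56778622543/2023272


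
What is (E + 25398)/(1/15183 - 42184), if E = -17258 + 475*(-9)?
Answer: -58682295/640479671 ≈ -0.091622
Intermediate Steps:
E = -21533 (E = -17258 - 4275 = -21533)
(E + 25398)/(1/15183 - 42184) = (-21533 + 25398)/(1/15183 - 42184) = 3865/(1/15183 - 42184) = 3865/(-640479671/15183) = 3865*(-15183/640479671) = -58682295/640479671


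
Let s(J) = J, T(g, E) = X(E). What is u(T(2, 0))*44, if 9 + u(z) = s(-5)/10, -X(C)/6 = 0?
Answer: -418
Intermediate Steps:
X(C) = 0 (X(C) = -6*0 = 0)
T(g, E) = 0
u(z) = -19/2 (u(z) = -9 - 5/10 = -9 - 5*1/10 = -9 - 1/2 = -19/2)
u(T(2, 0))*44 = -19/2*44 = -418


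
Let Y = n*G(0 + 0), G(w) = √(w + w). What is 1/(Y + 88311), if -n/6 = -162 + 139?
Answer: 1/88311 ≈ 1.1324e-5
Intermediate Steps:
n = 138 (n = -6*(-162 + 139) = -6*(-23) = 138)
G(w) = √2*√w (G(w) = √(2*w) = √2*√w)
Y = 0 (Y = 138*(√2*√(0 + 0)) = 138*(√2*√0) = 138*(√2*0) = 138*0 = 0)
1/(Y + 88311) = 1/(0 + 88311) = 1/88311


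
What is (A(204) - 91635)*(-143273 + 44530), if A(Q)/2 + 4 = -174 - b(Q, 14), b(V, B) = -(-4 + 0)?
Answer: 9084257257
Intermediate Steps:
b(V, B) = 4 (b(V, B) = -1*(-4) = 4)
A(Q) = -364 (A(Q) = -8 + 2*(-174 - 1*4) = -8 + 2*(-174 - 4) = -8 + 2*(-178) = -8 - 356 = -364)
(A(204) - 91635)*(-143273 + 44530) = (-364 - 91635)*(-143273 + 44530) = -91999*(-98743) = 9084257257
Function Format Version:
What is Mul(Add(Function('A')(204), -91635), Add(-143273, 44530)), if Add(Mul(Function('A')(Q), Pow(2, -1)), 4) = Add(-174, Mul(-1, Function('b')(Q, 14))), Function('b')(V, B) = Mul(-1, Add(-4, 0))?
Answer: 9084257257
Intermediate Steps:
Function('b')(V, B) = 4 (Function('b')(V, B) = Mul(-1, -4) = 4)
Function('A')(Q) = -364 (Function('A')(Q) = Add(-8, Mul(2, Add(-174, Mul(-1, 4)))) = Add(-8, Mul(2, Add(-174, -4))) = Add(-8, Mul(2, -178)) = Add(-8, -356) = -364)
Mul(Add(Function('A')(204), -91635), Add(-143273, 44530)) = Mul(Add(-364, -91635), Add(-143273, 44530)) = Mul(-91999, -98743) = 9084257257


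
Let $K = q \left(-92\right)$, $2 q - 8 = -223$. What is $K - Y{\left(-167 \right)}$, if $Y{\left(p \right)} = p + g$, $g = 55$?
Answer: $10002$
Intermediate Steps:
$q = - \frac{215}{2}$ ($q = 4 + \frac{1}{2} \left(-223\right) = 4 - \frac{223}{2} = - \frac{215}{2} \approx -107.5$)
$Y{\left(p \right)} = 55 + p$ ($Y{\left(p \right)} = p + 55 = 55 + p$)
$K = 9890$ ($K = \left(- \frac{215}{2}\right) \left(-92\right) = 9890$)
$K - Y{\left(-167 \right)} = 9890 - \left(55 - 167\right) = 9890 - -112 = 9890 + 112 = 10002$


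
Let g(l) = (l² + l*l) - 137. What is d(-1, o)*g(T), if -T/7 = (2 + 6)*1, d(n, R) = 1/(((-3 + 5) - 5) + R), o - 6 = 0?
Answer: 2045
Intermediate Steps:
o = 6 (o = 6 + 0 = 6)
d(n, R) = 1/(-3 + R) (d(n, R) = 1/((2 - 5) + R) = 1/(-3 + R))
T = -56 (T = -7*(2 + 6) = -56 ≈ -56.000)
g(l) = -137 + 2*l² (g(l) = (l² + l²) - 137 = 2*l² - 137 = -137 + 2*l²)
d(-1, o)*g(T) = (-137 + 2*(-56)²)/(-3 + 6) = (-137 + 2*3136)/3 = (-137 + 6272)/3 = (⅓)*6135 = 2045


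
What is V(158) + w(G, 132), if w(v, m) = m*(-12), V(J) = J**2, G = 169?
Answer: 23380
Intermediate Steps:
w(v, m) = -12*m
V(158) + w(G, 132) = 158**2 - 12*132 = 24964 - 1584 = 23380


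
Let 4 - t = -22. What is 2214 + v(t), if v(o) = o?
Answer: 2240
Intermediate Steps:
t = 26 (t = 4 - 1*(-22) = 4 + 22 = 26)
2214 + v(t) = 2214 + 26 = 2240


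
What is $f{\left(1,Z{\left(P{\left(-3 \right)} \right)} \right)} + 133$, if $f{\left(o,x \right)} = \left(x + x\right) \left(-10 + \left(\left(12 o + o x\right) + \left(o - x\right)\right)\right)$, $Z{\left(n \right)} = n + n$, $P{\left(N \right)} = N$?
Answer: $97$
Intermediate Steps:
$Z{\left(n \right)} = 2 n$
$f{\left(o,x \right)} = 2 x \left(-10 - x + 13 o + o x\right)$ ($f{\left(o,x \right)} = 2 x \left(-10 + \left(- x + 13 o + o x\right)\right) = 2 x \left(-10 - x + 13 o + o x\right)$)
$f{\left(1,Z{\left(P{\left(-3 \right)} \right)} \right)} + 133 = 2 \cdot 2 \left(-3\right) \left(-10 - 2 \left(-3\right) + 13 \cdot 1 + 1 \cdot 2 \left(-3\right)\right) + 133 = 2 \left(-6\right) \left(-10 - -6 + 13 + 1 \left(-6\right)\right) + 133 = 2 \left(-6\right) \left(-10 + 6 + 13 - 6\right) + 133 = 2 \left(-6\right) 3 + 133 = -36 + 133 = 97$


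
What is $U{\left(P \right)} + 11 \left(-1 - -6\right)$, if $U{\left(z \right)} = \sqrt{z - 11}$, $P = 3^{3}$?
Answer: $59$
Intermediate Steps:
$P = 27$
$U{\left(z \right)} = \sqrt{-11 + z}$
$U{\left(P \right)} + 11 \left(-1 - -6\right) = \sqrt{-11 + 27} + 11 \left(-1 - -6\right) = \sqrt{16} + 11 \left(-1 + 6\right) = 4 + 11 \cdot 5 = 4 + 55 = 59$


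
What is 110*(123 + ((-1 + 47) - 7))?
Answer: 17820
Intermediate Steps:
110*(123 + ((-1 + 47) - 7)) = 110*(123 + (46 - 7)) = 110*(123 + 39) = 110*162 = 17820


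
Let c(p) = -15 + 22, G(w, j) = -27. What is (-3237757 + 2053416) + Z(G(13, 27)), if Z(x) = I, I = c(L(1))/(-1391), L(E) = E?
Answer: -1647418338/1391 ≈ -1.1843e+6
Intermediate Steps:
c(p) = 7
I = -7/1391 (I = 7/(-1391) = 7*(-1/1391) = -7/1391 ≈ -0.0050324)
Z(x) = -7/1391
(-3237757 + 2053416) + Z(G(13, 27)) = (-3237757 + 2053416) - 7/1391 = -1184341 - 7/1391 = -1647418338/1391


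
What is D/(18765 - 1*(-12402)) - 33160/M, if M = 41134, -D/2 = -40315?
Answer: 1141568350/641011689 ≈ 1.7809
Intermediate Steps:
D = 80630 (D = -2*(-40315) = 80630)
D/(18765 - 1*(-12402)) - 33160/M = 80630/(18765 - 1*(-12402)) - 33160/41134 = 80630/(18765 + 12402) - 33160*1/41134 = 80630/31167 - 16580/20567 = 1141568350/641011689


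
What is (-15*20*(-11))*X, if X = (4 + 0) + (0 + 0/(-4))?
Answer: 13200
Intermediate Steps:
X = 4 (X = 4 + (0 + 0*(-1/4)) = 4 + (0 + 0) = 4 + 0 = 4)
(-15*20*(-11))*X = (-15*20*(-11))*4 = -300*(-11)*4 = 3300*4 = 13200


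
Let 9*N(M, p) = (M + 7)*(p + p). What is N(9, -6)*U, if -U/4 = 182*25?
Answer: 1164800/3 ≈ 3.8827e+5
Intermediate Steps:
N(M, p) = 2*p*(7 + M)/9 (N(M, p) = ((M + 7)*(p + p))/9 = ((7 + M)*(2*p))/9 = (2*p*(7 + M))/9 = 2*p*(7 + M)/9)
U = -18200 (U = -728*25 = -4*4550 = -18200)
N(9, -6)*U = ((2/9)*(-6)*(7 + 9))*(-18200) = ((2/9)*(-6)*16)*(-18200) = -64/3*(-18200) = 1164800/3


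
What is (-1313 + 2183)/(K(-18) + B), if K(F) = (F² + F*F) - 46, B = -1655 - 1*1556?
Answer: -870/2609 ≈ -0.33346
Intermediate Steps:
B = -3211 (B = -1655 - 1556 = -3211)
K(F) = -46 + 2*F² (K(F) = (F² + F²) - 46 = 2*F² - 46 = -46 + 2*F²)
(-1313 + 2183)/(K(-18) + B) = (-1313 + 2183)/((-46 + 2*(-18)²) - 3211) = 870/((-46 + 2*324) - 3211) = 870/((-46 + 648) - 3211) = 870/(602 - 3211) = 870/(-2609) = 870*(-1/2609) = -870/2609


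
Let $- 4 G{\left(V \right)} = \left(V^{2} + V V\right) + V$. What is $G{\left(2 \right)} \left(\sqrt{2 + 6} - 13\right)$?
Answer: $\frac{65}{2} - 5 \sqrt{2} \approx 25.429$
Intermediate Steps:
$G{\left(V \right)} = - \frac{V^{2}}{2} - \frac{V}{4}$ ($G{\left(V \right)} = - \frac{\left(V^{2} + V V\right) + V}{4} = - \frac{\left(V^{2} + V^{2}\right) + V}{4} = - \frac{2 V^{2} + V}{4} = - \frac{V + 2 V^{2}}{4} = - \frac{V^{2}}{2} - \frac{V}{4}$)
$G{\left(2 \right)} \left(\sqrt{2 + 6} - 13\right) = \left(- \frac{1}{4}\right) 2 \left(1 + 2 \cdot 2\right) \left(\sqrt{2 + 6} - 13\right) = \left(- \frac{1}{4}\right) 2 \left(1 + 4\right) \left(\sqrt{8} - 13\right) = \left(- \frac{1}{4}\right) 2 \cdot 5 \left(2 \sqrt{2} - 13\right) = - \frac{5 \left(-13 + 2 \sqrt{2}\right)}{2} = \frac{65}{2} - 5 \sqrt{2}$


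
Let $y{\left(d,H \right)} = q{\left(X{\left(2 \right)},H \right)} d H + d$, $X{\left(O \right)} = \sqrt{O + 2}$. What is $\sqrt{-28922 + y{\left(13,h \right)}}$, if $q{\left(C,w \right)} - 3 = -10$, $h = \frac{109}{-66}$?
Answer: $\frac{5 i \sqrt{5010918}}{66} \approx 169.58 i$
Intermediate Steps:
$h = - \frac{109}{66}$ ($h = 109 \left(- \frac{1}{66}\right) = - \frac{109}{66} \approx -1.6515$)
$X{\left(O \right)} = \sqrt{2 + O}$
$q{\left(C,w \right)} = -7$ ($q{\left(C,w \right)} = 3 - 10 = -7$)
$y{\left(d,H \right)} = d - 7 H d$ ($y{\left(d,H \right)} = - 7 d H + d = - 7 H d + d = d - 7 H d$)
$\sqrt{-28922 + y{\left(13,h \right)}} = \sqrt{-28922 + 13 \left(1 - - \frac{763}{66}\right)} = \sqrt{-28922 + 13 \left(1 + \frac{763}{66}\right)} = \sqrt{-28922 + 13 \cdot \frac{829}{66}} = \sqrt{-28922 + \frac{10777}{66}} = \sqrt{- \frac{1898075}{66}} = \frac{5 i \sqrt{5010918}}{66}$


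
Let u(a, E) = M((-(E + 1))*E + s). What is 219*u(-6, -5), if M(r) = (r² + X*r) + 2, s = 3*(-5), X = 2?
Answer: 253383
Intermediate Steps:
s = -15
M(r) = 2 + r² + 2*r (M(r) = (r² + 2*r) + 2 = 2 + r² + 2*r)
u(a, E) = -28 + (-15 + E*(-1 - E))² + 2*E*(-1 - E) (u(a, E) = 2 + ((-(E + 1))*E - 15)² + 2*((-(E + 1))*E - 15) = 2 + ((-(1 + E))*E - 15)² + 2*((-(1 + E))*E - 15) = 2 + ((-1 - E)*E - 15)² + 2*((-1 - E)*E - 15) = 2 + (E*(-1 - E) - 15)² + 2*(E*(-1 - E) - 15) = 2 + (-15 + E*(-1 - E))² + 2*(-15 + E*(-1 - E)) = 2 + (-15 + E*(-1 - E))² + (-30 + 2*E*(-1 - E)) = -28 + (-15 + E*(-1 - E))² + 2*E*(-1 - E))
219*u(-6, -5) = 219*(-28 + (15 - 5 + (-5)²)² - 2*(-5) - 2*(-5)²) = 219*(-28 + (15 - 5 + 25)² + 10 - 2*25) = 219*(-28 + 35² + 10 - 50) = 219*(-28 + 1225 + 10 - 50) = 219*1157 = 253383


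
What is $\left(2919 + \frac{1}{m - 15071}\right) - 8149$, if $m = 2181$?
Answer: $- \frac{67414701}{12890} \approx -5230.0$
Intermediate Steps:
$\left(2919 + \frac{1}{m - 15071}\right) - 8149 = \left(2919 + \frac{1}{2181 - 15071}\right) - 8149 = \left(2919 + \frac{1}{-12890}\right) - 8149 = \left(2919 - \frac{1}{12890}\right) - 8149 = \frac{37625909}{12890} - 8149 = - \frac{67414701}{12890}$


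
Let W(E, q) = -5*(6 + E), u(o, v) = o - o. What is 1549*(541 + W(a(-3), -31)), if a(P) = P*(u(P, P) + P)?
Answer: 721834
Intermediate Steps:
u(o, v) = 0
a(P) = P**2 (a(P) = P*(0 + P) = P*P = P**2)
W(E, q) = -30 - 5*E
1549*(541 + W(a(-3), -31)) = 1549*(541 + (-30 - 5*(-3)**2)) = 1549*(541 + (-30 - 5*9)) = 1549*(541 + (-30 - 45)) = 1549*(541 - 75) = 1549*466 = 721834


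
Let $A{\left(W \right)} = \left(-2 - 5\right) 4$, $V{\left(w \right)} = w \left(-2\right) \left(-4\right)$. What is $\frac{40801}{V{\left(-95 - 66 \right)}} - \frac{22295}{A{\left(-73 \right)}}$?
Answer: $\frac{984769}{1288} \approx 764.57$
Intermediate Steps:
$V{\left(w \right)} = 8 w$ ($V{\left(w \right)} = - 2 w \left(-4\right) = 8 w$)
$A{\left(W \right)} = -28$ ($A{\left(W \right)} = \left(-7\right) 4 = -28$)
$\frac{40801}{V{\left(-95 - 66 \right)}} - \frac{22295}{A{\left(-73 \right)}} = \frac{40801}{8 \left(-95 - 66\right)} - \frac{22295}{-28} = \frac{40801}{8 \left(-95 - 66\right)} - - \frac{3185}{4} = \frac{40801}{8 \left(-161\right)} + \frac{3185}{4} = \frac{40801}{-1288} + \frac{3185}{4} = 40801 \left(- \frac{1}{1288}\right) + \frac{3185}{4} = - \frac{40801}{1288} + \frac{3185}{4} = \frac{984769}{1288}$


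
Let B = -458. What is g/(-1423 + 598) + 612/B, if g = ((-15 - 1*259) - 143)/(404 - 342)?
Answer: -5185469/3904450 ≈ -1.3281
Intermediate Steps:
g = -417/62 (g = ((-15 - 259) - 143)/62 = (-274 - 143)*(1/62) = -417*1/62 = -417/62 ≈ -6.7258)
g/(-1423 + 598) + 612/B = -417/(62*(-1423 + 598)) + 612/(-458) = -417/62/(-825) + 612*(-1/458) = -417/62*(-1/825) - 306/229 = 139/17050 - 306/229 = -5185469/3904450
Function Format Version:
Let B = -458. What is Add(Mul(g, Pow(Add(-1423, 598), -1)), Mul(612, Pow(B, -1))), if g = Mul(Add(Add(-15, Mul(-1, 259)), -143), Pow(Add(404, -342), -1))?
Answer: Rational(-5185469, 3904450) ≈ -1.3281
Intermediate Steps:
g = Rational(-417, 62) (g = Mul(Add(Add(-15, -259), -143), Pow(62, -1)) = Mul(Add(-274, -143), Rational(1, 62)) = Mul(-417, Rational(1, 62)) = Rational(-417, 62) ≈ -6.7258)
Add(Mul(g, Pow(Add(-1423, 598), -1)), Mul(612, Pow(B, -1))) = Add(Mul(Rational(-417, 62), Pow(Add(-1423, 598), -1)), Mul(612, Pow(-458, -1))) = Add(Mul(Rational(-417, 62), Pow(-825, -1)), Mul(612, Rational(-1, 458))) = Add(Mul(Rational(-417, 62), Rational(-1, 825)), Rational(-306, 229)) = Add(Rational(139, 17050), Rational(-306, 229)) = Rational(-5185469, 3904450)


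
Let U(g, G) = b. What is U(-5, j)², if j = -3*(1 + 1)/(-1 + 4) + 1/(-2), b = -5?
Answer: 25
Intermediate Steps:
j = -5/2 (j = -3/(3/2) + 1*(-½) = -3/(3*(½)) - ½ = -3/3/2 - ½ = -3*⅔ - ½ = -2 - ½ = -5/2 ≈ -2.5000)
U(g, G) = -5
U(-5, j)² = (-5)² = 25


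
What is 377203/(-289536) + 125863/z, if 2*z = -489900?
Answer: -740446807/407596800 ≈ -1.8166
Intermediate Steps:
z = -244950 (z = (1/2)*(-489900) = -244950)
377203/(-289536) + 125863/z = 377203/(-289536) + 125863/(-244950) = 377203*(-1/289536) + 125863*(-1/244950) = -13007/9984 - 125863/244950 = -740446807/407596800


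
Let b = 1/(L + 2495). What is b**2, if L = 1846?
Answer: 1/18844281 ≈ 5.3067e-8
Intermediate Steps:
b = 1/4341 (b = 1/(1846 + 2495) = 1/4341 ≈ 0.00023036)
b**2 = (1/4341)**2 = 1/18844281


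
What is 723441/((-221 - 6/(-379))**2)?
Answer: 103915788681/7014565009 ≈ 14.814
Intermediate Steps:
723441/((-221 - 6/(-379))**2) = 723441/((-221 - 6*(-1/379))**2) = 723441/((-221 + 6/379)**2) = 723441/((-83753/379)**2) = 723441/(7014565009/143641) = 723441*(143641/7014565009) = 103915788681/7014565009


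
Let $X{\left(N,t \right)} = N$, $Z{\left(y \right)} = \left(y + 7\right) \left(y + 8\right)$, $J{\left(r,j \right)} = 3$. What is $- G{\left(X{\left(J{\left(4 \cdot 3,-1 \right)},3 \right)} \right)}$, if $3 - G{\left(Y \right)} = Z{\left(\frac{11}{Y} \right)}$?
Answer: $\frac{1093}{9} \approx 121.44$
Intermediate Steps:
$Z{\left(y \right)} = \left(7 + y\right) \left(8 + y\right)$
$G{\left(Y \right)} = -53 - \frac{165}{Y} - \frac{121}{Y^{2}}$ ($G{\left(Y \right)} = 3 - \left(56 + \left(\frac{11}{Y}\right)^{2} + 15 \frac{11}{Y}\right) = 3 - \left(56 + \frac{121}{Y^{2}} + \frac{165}{Y}\right) = -53 - \frac{165}{Y} - \frac{121}{Y^{2}}$)
$- G{\left(X{\left(J{\left(4 \cdot 3,-1 \right)},3 \right)} \right)} = - (-53 - \frac{165}{3} - \frac{121}{9}) = - (-53 - 55 - \frac{121}{9}) = \left(-1\right) \left(- \frac{1093}{9}\right) = \frac{1093}{9}$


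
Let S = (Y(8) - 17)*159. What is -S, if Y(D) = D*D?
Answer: -7473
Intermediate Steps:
Y(D) = D**2
S = 7473 (S = (8**2 - 17)*159 = (64 - 17)*159 = 47*159 = 7473)
-S = -1*7473 = -7473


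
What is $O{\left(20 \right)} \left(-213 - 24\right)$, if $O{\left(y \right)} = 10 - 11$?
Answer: $237$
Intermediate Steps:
$O{\left(y \right)} = -1$
$O{\left(20 \right)} \left(-213 - 24\right) = - (-213 - 24) = \left(-1\right) \left(-237\right) = 237$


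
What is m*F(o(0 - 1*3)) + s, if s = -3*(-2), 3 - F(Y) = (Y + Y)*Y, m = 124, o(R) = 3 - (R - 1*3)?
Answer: -19710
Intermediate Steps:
o(R) = 6 - R (o(R) = 3 - (R - 3) = 3 - (-3 + R) = 3 + (3 - R) = 6 - R)
F(Y) = 3 - 2*Y² (F(Y) = 3 - (Y + Y)*Y = 3 - 2*Y*Y = 3 - 2*Y²)
s = 6
m*F(o(0 - 1*3)) + s = 124*(3 - 2*(6 - (0 - 1*3))²) + 6 = 124*(3 - 2*(6 - (0 - 3))²) + 6 = 124*(3 - 2*(6 - 1*(-3))²) + 6 = 124*(3 - 2*(6 + 3)²) + 6 = 124*(3 - 2*9²) + 6 = 124*(3 - 2*81) + 6 = 124*(3 - 162) + 6 = 124*(-159) + 6 = -19716 + 6 = -19710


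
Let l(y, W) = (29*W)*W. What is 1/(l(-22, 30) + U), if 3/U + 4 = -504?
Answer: 508/13258797 ≈ 3.8314e-5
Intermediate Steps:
U = -3/508 (U = 3/(-4 - 504) = 3/(-508) = 3*(-1/508) = -3/508 ≈ -0.0059055)
l(y, W) = 29*W²
1/(l(-22, 30) + U) = 1/(29*30² - 3/508) = 1/(29*900 - 3/508) = 1/(26100 - 3/508) = 1/(13258797/508) = 508/13258797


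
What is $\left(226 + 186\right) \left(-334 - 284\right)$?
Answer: $-254616$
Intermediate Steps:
$\left(226 + 186\right) \left(-334 - 284\right) = 412 \left(-618\right) = -254616$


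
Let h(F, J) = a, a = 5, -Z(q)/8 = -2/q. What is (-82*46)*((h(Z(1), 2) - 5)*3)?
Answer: 0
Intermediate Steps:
Z(q) = 16/q (Z(q) = -(-16)/q = 16/q)
h(F, J) = 5
(-82*46)*((h(Z(1), 2) - 5)*3) = (-82*46)*((5 - 5)*3) = -0*3 = -3772*0 = 0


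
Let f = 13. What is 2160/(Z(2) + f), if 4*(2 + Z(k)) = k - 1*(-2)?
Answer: 180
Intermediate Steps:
Z(k) = -3/2 + k/4 (Z(k) = -2 + (k - 1*(-2))/4 = -2 + (k + 2)/4 = -2 + (2 + k)/4 = -2 + (½ + k/4) = -3/2 + k/4)
2160/(Z(2) + f) = 2160/((-3/2 + (¼)*2) + 13) = 2160/((-3/2 + ½) + 13) = 2160/(-1 + 13) = 2160/12 = 2160*(1/12) = 180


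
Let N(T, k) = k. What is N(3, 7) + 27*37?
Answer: 1006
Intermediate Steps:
N(3, 7) + 27*37 = 7 + 27*37 = 7 + 999 = 1006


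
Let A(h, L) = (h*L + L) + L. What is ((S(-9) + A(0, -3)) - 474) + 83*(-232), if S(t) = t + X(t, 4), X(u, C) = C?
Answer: -19741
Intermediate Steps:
S(t) = 4 + t (S(t) = t + 4 = 4 + t)
A(h, L) = 2*L + L*h (A(h, L) = (L*h + L) + L = (L + L*h) + L = 2*L + L*h)
((S(-9) + A(0, -3)) - 474) + 83*(-232) = (((4 - 9) - 3*(2 + 0)) - 474) + 83*(-232) = ((-5 - 3*2) - 474) - 19256 = ((-5 - 6) - 474) - 19256 = (-11 - 474) - 19256 = -485 - 19256 = -19741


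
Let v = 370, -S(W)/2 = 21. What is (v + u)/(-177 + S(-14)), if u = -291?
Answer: -79/219 ≈ -0.36073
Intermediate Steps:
S(W) = -42 (S(W) = -2*21 = -42)
(v + u)/(-177 + S(-14)) = (370 - 291)/(-177 - 42) = 79/(-219) = 79*(-1/219) = -79/219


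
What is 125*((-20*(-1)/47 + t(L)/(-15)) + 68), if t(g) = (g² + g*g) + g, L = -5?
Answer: 384375/47 ≈ 8178.2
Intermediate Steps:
t(g) = g + 2*g² (t(g) = (g² + g²) + g = 2*g² + g = g + 2*g²)
125*((-20*(-1)/47 + t(L)/(-15)) + 68) = 125*((-20*(-1)/47 - 5*(1 + 2*(-5))/(-15)) + 68) = 125*((-4*(-5)*(1/47) - 5*(1 - 10)*(-1/15)) + 68) = 125*((20*(1/47) - 5*(-9)*(-1/15)) + 68) = 125*((20/47 + 45*(-1/15)) + 68) = 125*((20/47 - 3) + 68) = 125*(-121/47 + 68) = 125*(3075/47) = 384375/47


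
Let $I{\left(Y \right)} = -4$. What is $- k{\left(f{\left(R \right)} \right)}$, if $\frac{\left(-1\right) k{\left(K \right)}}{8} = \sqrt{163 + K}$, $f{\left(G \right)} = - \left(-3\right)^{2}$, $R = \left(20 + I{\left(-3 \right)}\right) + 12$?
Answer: $8 \sqrt{154} \approx 99.277$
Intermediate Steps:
$R = 28$ ($R = \left(20 - 4\right) + 12 = 16 + 12 = 28$)
$f{\left(G \right)} = -9$ ($f{\left(G \right)} = \left(-1\right) 9 = -9$)
$k{\left(K \right)} = - 8 \sqrt{163 + K}$
$- k{\left(f{\left(R \right)} \right)} = - \left(-8\right) \sqrt{163 - 9} = - \left(-8\right) \sqrt{154} = 8 \sqrt{154}$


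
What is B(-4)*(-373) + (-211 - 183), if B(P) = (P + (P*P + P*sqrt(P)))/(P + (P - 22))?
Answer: -1224/5 - 1492*I/15 ≈ -244.8 - 99.467*I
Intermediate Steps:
B(P) = (P + P**2 + P**(3/2))/(-22 + 2*P) (B(P) = (P + (P**2 + P**(3/2)))/(P + (-22 + P)) = (P + P**2 + P**(3/2))/(-22 + 2*P))
B(-4)*(-373) + (-211 - 183) = ((-4 + (-4)**2 + (-4)**(3/2))/(2*(-11 - 4)))*(-373) + (-211 - 183) = ((1/2)*(-4 + 16 - 8*I)/(-15))*(-373) - 394 = ((1/2)*(-1/15)*(12 - 8*I))*(-373) - 394 = (-2/5 + 4*I/15)*(-373) - 394 = (746/5 - 1492*I/15) - 394 = -1224/5 - 1492*I/15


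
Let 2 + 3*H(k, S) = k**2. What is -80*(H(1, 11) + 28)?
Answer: -6640/3 ≈ -2213.3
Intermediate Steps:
H(k, S) = -2/3 + k**2/3
-80*(H(1, 11) + 28) = -80*((-2/3 + (1/3)*1**2) + 28) = -80*((-2/3 + (1/3)*1) + 28) = -80*((-2/3 + 1/3) + 28) = -80*(-1/3 + 28) = -80*83/3 = -6640/3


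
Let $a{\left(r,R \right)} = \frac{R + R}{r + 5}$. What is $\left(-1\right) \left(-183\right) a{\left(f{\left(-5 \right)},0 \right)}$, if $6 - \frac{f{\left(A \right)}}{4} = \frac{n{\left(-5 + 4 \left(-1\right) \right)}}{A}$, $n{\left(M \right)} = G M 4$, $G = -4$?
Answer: $0$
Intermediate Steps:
$n{\left(M \right)} = - 16 M$ ($n{\left(M \right)} = - 4 M 4 = - 16 M$)
$f{\left(A \right)} = 24 - \frac{576}{A}$ ($f{\left(A \right)} = 24 - 4 \frac{\left(-16\right) \left(-5 + 4 \left(-1\right)\right)}{A} = 24 - 4 \frac{\left(-16\right) \left(-5 - 4\right)}{A} = 24 - 4 \frac{\left(-16\right) \left(-9\right)}{A} = 24 - 4 \frac{144}{A} = 24 - \frac{576}{A}$)
$a{\left(r,R \right)} = \frac{2 R}{5 + r}$
$\left(-1\right) \left(-183\right) a{\left(f{\left(-5 \right)},0 \right)} = \left(-1\right) \left(-183\right) 2 \cdot 0 \frac{1}{5 - \left(-24 + \frac{576}{-5}\right)} = 183 \cdot 2 \cdot 0 \frac{1}{5 + \left(24 - - \frac{576}{5}\right)} = 183 \cdot 2 \cdot 0 \frac{1}{5 + \left(24 + \frac{576}{5}\right)} = 183 \cdot 2 \cdot 0 \frac{1}{5 + \frac{696}{5}} = 183 \cdot 2 \cdot 0 \frac{1}{\frac{721}{5}} = 183 \cdot 2 \cdot 0 \cdot \frac{5}{721} = 183 \cdot 0 = 0$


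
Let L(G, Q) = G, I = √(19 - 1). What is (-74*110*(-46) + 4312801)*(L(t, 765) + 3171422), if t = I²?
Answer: 14865303597040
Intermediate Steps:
I = 3*√2 (I = √18 = 3*√2 ≈ 4.2426)
t = 18 (t = (3*√2)² = 18)
(-74*110*(-46) + 4312801)*(L(t, 765) + 3171422) = (-74*110*(-46) + 4312801)*(18 + 3171422) = (-8140*(-46) + 4312801)*3171440 = (374440 + 4312801)*3171440 = 4687241*3171440 = 14865303597040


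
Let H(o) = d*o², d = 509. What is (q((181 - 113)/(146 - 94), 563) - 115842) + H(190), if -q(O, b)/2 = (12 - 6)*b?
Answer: 18252302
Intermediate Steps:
q(O, b) = -12*b (q(O, b) = -2*(12 - 6)*b = -12*b)
H(o) = 509*o²
(q((181 - 113)/(146 - 94), 563) - 115842) + H(190) = (-12*563 - 115842) + 509*190² = (-6756 - 115842) + 509*36100 = -122598 + 18374900 = 18252302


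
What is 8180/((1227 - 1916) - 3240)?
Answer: -8180/3929 ≈ -2.0820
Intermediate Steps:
8180/((1227 - 1916) - 3240) = 8180/(-689 - 3240) = 8180/(-3929) = 8180*(-1/3929) = -8180/3929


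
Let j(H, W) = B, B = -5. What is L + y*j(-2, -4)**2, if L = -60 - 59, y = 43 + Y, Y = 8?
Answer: 1156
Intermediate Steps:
j(H, W) = -5
y = 51 (y = 43 + 8 = 51)
L = -119
L + y*j(-2, -4)**2 = -119 + 51*(-5)**2 = -119 + 51*25 = -119 + 1275 = 1156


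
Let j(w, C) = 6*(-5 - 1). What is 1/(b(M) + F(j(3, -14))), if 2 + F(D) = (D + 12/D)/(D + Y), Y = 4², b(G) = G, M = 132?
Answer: 60/7909 ≈ 0.0075863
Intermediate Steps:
Y = 16
j(w, C) = -36 (j(w, C) = 6*(-6) = -36)
F(D) = -2 + (D + 12/D)/(16 + D) (F(D) = -2 + (D + 12/D)/(D + 16) = -2 + (D + 12/D)/(16 + D))
1/(b(M) + F(j(3, -14))) = 1/(132 + (12 - 1*(-36)² - 32*(-36))/((-36)*(16 - 36))) = 1/(132 - 1/36*(12 - 1*1296 + 1152)/(-20)) = 1/(132 - 1/36*(-1/20)*(12 - 1296 + 1152)) = 1/(132 - 1/36*(-1/20)*(-132)) = 1/(132 - 11/60) = 1/(7909/60) = 60/7909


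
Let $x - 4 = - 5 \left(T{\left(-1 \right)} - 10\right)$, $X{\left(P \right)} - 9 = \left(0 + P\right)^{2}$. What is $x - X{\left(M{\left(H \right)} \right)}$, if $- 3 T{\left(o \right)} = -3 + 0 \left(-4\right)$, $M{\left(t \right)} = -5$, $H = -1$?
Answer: $15$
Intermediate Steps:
$X{\left(P \right)} = 9 + P^{2}$ ($X{\left(P \right)} = 9 + \left(0 + P\right)^{2} = 9 + P^{2}$)
$T{\left(o \right)} = 1$ ($T{\left(o \right)} = - \frac{-3 + 0 \left(-4\right)}{3} = - \frac{-3 + 0}{3} = \left(- \frac{1}{3}\right) \left(-3\right) = 1$)
$x = 49$ ($x = 4 - 5 \left(1 - 10\right) = 4 - -45 = 4 + 45 = 49$)
$x - X{\left(M{\left(H \right)} \right)} = 49 - \left(9 + \left(-5\right)^{2}\right) = 49 - \left(9 + 25\right) = 49 - 34 = 15$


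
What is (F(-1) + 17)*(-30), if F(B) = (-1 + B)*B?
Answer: -570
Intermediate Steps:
F(B) = B*(-1 + B)
(F(-1) + 17)*(-30) = (-(-1 - 1) + 17)*(-30) = (-1*(-2) + 17)*(-30) = (2 + 17)*(-30) = 19*(-30) = -570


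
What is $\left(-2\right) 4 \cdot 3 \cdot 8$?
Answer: $-192$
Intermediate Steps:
$\left(-2\right) 4 \cdot 3 \cdot 8 = \left(-8\right) 3 \cdot 8 = \left(-24\right) 8 = -192$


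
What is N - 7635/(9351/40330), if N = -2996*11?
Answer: -205363702/3117 ≈ -65885.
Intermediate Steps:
N = -32956
N - 7635/(9351/40330) = -32956 - 7635/(9351/40330) = -32956 - 7635/(9351*(1/40330)) = -32956 - 7635/9351/40330 = -32956 - 7635*40330/9351 = -32956 - 102639850/3117 = -205363702/3117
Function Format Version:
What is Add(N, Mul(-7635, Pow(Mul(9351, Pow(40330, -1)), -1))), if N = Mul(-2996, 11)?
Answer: Rational(-205363702, 3117) ≈ -65885.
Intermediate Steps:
N = -32956
Add(N, Mul(-7635, Pow(Mul(9351, Pow(40330, -1)), -1))) = Add(-32956, Mul(-7635, Pow(Mul(9351, Pow(40330, -1)), -1))) = Add(-32956, Mul(-7635, Pow(Mul(9351, Rational(1, 40330)), -1))) = Add(-32956, Mul(-7635, Pow(Rational(9351, 40330), -1))) = Add(-32956, Mul(-7635, Rational(40330, 9351))) = Add(-32956, Rational(-102639850, 3117)) = Rational(-205363702, 3117)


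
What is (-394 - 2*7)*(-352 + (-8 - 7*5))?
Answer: 161160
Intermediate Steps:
(-394 - 2*7)*(-352 + (-8 - 7*5)) = (-394 - 14)*(-352 + (-8 - 35)) = -408*(-352 - 43) = -408*(-395) = 161160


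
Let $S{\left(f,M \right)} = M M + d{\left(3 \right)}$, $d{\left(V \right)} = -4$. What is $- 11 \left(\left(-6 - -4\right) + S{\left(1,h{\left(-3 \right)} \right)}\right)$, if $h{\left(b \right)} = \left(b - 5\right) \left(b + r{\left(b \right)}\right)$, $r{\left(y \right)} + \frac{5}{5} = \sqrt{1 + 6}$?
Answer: $-16126 + 5632 \sqrt{7} \approx -1225.1$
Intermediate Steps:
$r{\left(y \right)} = -1 + \sqrt{7}$ ($r{\left(y \right)} = -1 + \sqrt{1 + 6} = -1 + \sqrt{7}$)
$h{\left(b \right)} = \left(-5 + b\right) \left(-1 + b + \sqrt{7}\right)$ ($h{\left(b \right)} = \left(b - 5\right) \left(b - \left(1 - \sqrt{7}\right)\right) = \left(-5 + b\right) \left(-1 + b + \sqrt{7}\right)$)
$S{\left(f,M \right)} = -4 + M^{2}$ ($S{\left(f,M \right)} = M M - 4 = M^{2} - 4 = -4 + M^{2}$)
$- 11 \left(\left(-6 - -4\right) + S{\left(1,h{\left(-3 \right)} \right)}\right) = - 11 \left(\left(-6 - -4\right) - \left(4 - \left(5 + \left(-3\right)^{2} - -18 - 5 \sqrt{7} - 3 \sqrt{7}\right)^{2}\right)\right) = - 11 \left(\left(-6 + 4\right) - \left(4 - \left(5 + 9 + 18 - 5 \sqrt{7} - 3 \sqrt{7}\right)^{2}\right)\right) = - 11 \left(-2 - \left(4 - \left(32 - 8 \sqrt{7}\right)^{2}\right)\right) = - 11 \left(-6 + \left(32 - 8 \sqrt{7}\right)^{2}\right) = 66 - 11 \left(32 - 8 \sqrt{7}\right)^{2}$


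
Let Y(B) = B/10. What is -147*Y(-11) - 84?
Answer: 777/10 ≈ 77.700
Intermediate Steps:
Y(B) = B/10 (Y(B) = B*(1/10) = B/10)
-147*Y(-11) - 84 = -147*(-11)/10 - 84 = -147*(-11/10) - 84 = 1617/10 - 84 = 777/10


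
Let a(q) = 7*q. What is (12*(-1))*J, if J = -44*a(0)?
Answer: 0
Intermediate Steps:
J = 0 (J = -308*0 = -44*0 = 0)
(12*(-1))*J = (12*(-1))*0 = -12*0 = 0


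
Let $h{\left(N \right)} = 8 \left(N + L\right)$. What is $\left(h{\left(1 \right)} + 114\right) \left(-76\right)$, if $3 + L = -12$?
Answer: $-152$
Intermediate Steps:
$L = -15$ ($L = -3 - 12 = -15$)
$h{\left(N \right)} = -120 + 8 N$ ($h{\left(N \right)} = 8 \left(N - 15\right) = 8 \left(-15 + N\right) = -120 + 8 N$)
$\left(h{\left(1 \right)} + 114\right) \left(-76\right) = \left(\left(-120 + 8 \cdot 1\right) + 114\right) \left(-76\right) = \left(\left(-120 + 8\right) + 114\right) \left(-76\right) = \left(-112 + 114\right) \left(-76\right) = 2 \left(-76\right) = -152$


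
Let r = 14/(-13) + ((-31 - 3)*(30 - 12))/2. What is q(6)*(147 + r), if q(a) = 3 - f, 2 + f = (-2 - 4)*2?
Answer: -35377/13 ≈ -2721.3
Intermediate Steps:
f = -14 (f = -2 + (-2 - 4)*2 = -2 - 6*2 = -2 - 12 = -14)
q(a) = 17 (q(a) = 3 - 1*(-14) = 3 + 14 = 17)
r = -3992/13 (r = 14*(-1/13) - 34*18*(½) = -14/13 - 612*½ = -14/13 - 306 = -3992/13 ≈ -307.08)
q(6)*(147 + r) = 17*(147 - 3992/13) = 17*(-2081/13) = -35377/13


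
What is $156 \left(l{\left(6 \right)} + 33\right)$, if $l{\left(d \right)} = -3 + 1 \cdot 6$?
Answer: $5616$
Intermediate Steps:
$l{\left(d \right)} = 3$ ($l{\left(d \right)} = -3 + 6 = 3$)
$156 \left(l{\left(6 \right)} + 33\right) = 156 \left(3 + 33\right) = 156 \cdot 36 = 5616$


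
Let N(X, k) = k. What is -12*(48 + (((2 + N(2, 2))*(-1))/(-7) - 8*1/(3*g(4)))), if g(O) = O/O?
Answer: -3856/7 ≈ -550.86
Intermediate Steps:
g(O) = 1
-12*(48 + (((2 + N(2, 2))*(-1))/(-7) - 8*1/(3*g(4)))) = -12*(48 + (((2 + 2)*(-1))/(-7) - 8/(1*3))) = -12*(48 + ((4*(-1))*(-⅐) - 8/3)) = -12*(48 + (-4*(-⅐) - 8*⅓)) = -12*(48 + (4/7 - 8/3)) = -12*(48 - 44/21) = -12*964/21 = -3856/7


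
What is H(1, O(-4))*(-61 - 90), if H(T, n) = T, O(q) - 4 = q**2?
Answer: -151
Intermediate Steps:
O(q) = 4 + q**2
H(1, O(-4))*(-61 - 90) = 1*(-61 - 90) = 1*(-151) = -151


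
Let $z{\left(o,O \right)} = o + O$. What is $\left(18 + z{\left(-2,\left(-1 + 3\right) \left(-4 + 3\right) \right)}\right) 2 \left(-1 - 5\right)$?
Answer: $-168$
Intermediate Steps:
$z{\left(o,O \right)} = O + o$
$\left(18 + z{\left(-2,\left(-1 + 3\right) \left(-4 + 3\right) \right)}\right) 2 \left(-1 - 5\right) = \left(18 + \left(\left(-1 + 3\right) \left(-4 + 3\right) - 2\right)\right) 2 \left(-1 - 5\right) = \left(18 + \left(2 \left(-1\right) - 2\right)\right) 2 \left(-6\right) = \left(18 - 4\right) \left(-12\right) = 14 \left(-12\right) = -168$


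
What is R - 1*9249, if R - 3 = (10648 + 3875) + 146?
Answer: 5423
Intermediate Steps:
R = 14672 (R = 3 + ((10648 + 3875) + 146) = 3 + (14523 + 146) = 3 + 14669 = 14672)
R - 1*9249 = 14672 - 1*9249 = 14672 - 9249 = 5423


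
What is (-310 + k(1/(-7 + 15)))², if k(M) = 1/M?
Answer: 91204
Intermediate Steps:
(-310 + k(1/(-7 + 15)))² = (-310 + 1/(1/(-7 + 15)))² = (-310 + 1/(1/8))² = (-310 + 1/(⅛))² = (-310 + 8)² = (-302)² = 91204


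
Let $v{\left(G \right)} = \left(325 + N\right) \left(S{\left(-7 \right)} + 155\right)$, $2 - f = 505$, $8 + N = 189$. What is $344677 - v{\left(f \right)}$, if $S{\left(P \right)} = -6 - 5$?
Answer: $271813$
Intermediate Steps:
$N = 181$ ($N = -8 + 189 = 181$)
$f = -503$ ($f = 2 - 505 = -503$)
$S{\left(P \right)} = -11$ ($S{\left(P \right)} = -6 - 5 = -11$)
$v{\left(G \right)} = 72864$ ($v{\left(G \right)} = \left(325 + 181\right) \left(-11 + 155\right) = 506 \cdot 144 = 72864$)
$344677 - v{\left(f \right)} = 344677 - 72864 = 271813$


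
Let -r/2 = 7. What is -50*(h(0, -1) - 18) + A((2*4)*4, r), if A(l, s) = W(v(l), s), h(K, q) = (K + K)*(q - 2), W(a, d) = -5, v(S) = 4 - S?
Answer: 895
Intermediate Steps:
r = -14 (r = -2*7 = -14)
h(K, q) = 2*K*(-2 + q) (h(K, q) = (2*K)*(-2 + q) = 2*K*(-2 + q))
A(l, s) = -5
-50*(h(0, -1) - 18) + A((2*4)*4, r) = -50*(2*0*(-2 - 1) - 18) - 5 = -50*(2*0*(-3) - 18) - 5 = -50*(0 - 18) - 5 = -50*(-18) - 5 = 900 - 5 = 895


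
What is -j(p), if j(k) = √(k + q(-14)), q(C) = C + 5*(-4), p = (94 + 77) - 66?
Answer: -√71 ≈ -8.4261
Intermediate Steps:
p = 105 (p = 171 - 66 = 105)
q(C) = -20 + C (q(C) = C - 20 = -20 + C)
j(k) = √(-34 + k) (j(k) = √(k + (-20 - 14)) = √(k - 34) = √(-34 + k))
-j(p) = -√(-34 + 105) = -√71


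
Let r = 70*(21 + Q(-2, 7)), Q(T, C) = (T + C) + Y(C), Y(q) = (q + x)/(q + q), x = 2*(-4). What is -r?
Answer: -1815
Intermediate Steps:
x = -8
Y(q) = (-8 + q)/(2*q) (Y(q) = (q - 8)/(q + q) = (-8 + q)/((2*q)) = (-8 + q)*(1/(2*q)) = (-8 + q)/(2*q))
Q(T, C) = C + T + (-8 + C)/(2*C) (Q(T, C) = (T + C) + (-8 + C)/(2*C) = (C + T) + (-8 + C)/(2*C) = C + T + (-8 + C)/(2*C))
r = 1815 (r = 70*(21 + (1/2 + 7 - 2 - 4/7)) = 70*(21 + 69/14) = 70*(363/14) = 1815)
-r = -1*1815 = -1815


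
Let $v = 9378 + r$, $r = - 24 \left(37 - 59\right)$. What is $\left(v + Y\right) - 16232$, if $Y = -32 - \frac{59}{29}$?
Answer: $- \frac{184441}{29} \approx -6360.0$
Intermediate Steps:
$r = 528$ ($r = \left(-24\right) \left(-22\right) = 528$)
$Y = - \frac{987}{29}$ ($Y = -32 - \frac{59}{29} = - \frac{987}{29} \approx -34.034$)
$v = 9906$ ($v = 9378 + 528 = 9906$)
$\left(v + Y\right) - 16232 = \left(9906 - \frac{987}{29}\right) - 16232 = \frac{286287}{29} - 16232 = - \frac{184441}{29}$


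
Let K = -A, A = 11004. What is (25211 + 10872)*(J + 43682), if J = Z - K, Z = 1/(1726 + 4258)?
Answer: 11807837905075/5984 ≈ 1.9732e+9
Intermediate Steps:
Z = 1/5984 ≈ 0.00016711
K = -11004 (K = -1*11004 = -11004)
J = 65847937/5984 (J = 1/5984 - 1*(-11004) = 1/5984 + 11004 = 65847937/5984 ≈ 11004.)
(25211 + 10872)*(J + 43682) = (25211 + 10872)*(65847937/5984 + 43682) = 36083*(327241025/5984) = 11807837905075/5984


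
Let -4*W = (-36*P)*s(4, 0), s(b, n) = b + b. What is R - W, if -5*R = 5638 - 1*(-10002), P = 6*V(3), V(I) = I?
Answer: -4424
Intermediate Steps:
P = 18 (P = 6*3 = 18)
R = -3128 (R = -(5638 - 1*(-10002))/5 = -(5638 + 10002)/5 = -1/5*15640 = -3128)
s(b, n) = 2*b
W = 1296 (W = -(-36*18)*2*4/4 = -(-162)*8 = -1/4*(-5184) = 1296)
R - W = -3128 - 1*1296 = -3128 - 1296 = -4424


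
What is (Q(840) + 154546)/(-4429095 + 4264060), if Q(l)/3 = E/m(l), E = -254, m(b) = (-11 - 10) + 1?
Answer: -1545841/1650350 ≈ -0.93667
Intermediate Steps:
m(b) = -20 (m(b) = -21 + 1 = -20)
Q(l) = 381/10 (Q(l) = 3*(-254/(-20)) = 3*(-254*(-1/20)) = 3*(127/10) = 381/10)
(Q(840) + 154546)/(-4429095 + 4264060) = (381/10 + 154546)/(-4429095 + 4264060) = (1545841/10)/(-165035) = (1545841/10)*(-1/165035) = -1545841/1650350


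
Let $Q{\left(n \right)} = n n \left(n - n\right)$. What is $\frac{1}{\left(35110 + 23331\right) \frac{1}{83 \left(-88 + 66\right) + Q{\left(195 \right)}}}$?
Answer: $- \frac{1826}{58441} \approx -0.031245$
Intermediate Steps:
$Q{\left(n \right)} = 0$ ($Q{\left(n \right)} = n^{2} \cdot 0 = 0$)
$\frac{1}{\left(35110 + 23331\right) \frac{1}{83 \left(-88 + 66\right) + Q{\left(195 \right)}}} = \frac{1}{\left(35110 + 23331\right) \frac{1}{83 \left(-88 + 66\right) + 0}} = \frac{1}{58441 \frac{1}{83 \left(-22\right) + 0}} = \frac{1}{58441 \frac{1}{-1826 + 0}} = \frac{1}{58441 \frac{1}{-1826}} = \frac{1}{58441 \left(- \frac{1}{1826}\right)} = \frac{1}{- \frac{58441}{1826}} = - \frac{1826}{58441}$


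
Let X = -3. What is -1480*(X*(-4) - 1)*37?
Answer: -602360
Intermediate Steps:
-1480*(X*(-4) - 1)*37 = -1480*(-3*(-4) - 1)*37 = -1480*(12 - 1)*37 = -1480*11*37 = -16280*37 = -602360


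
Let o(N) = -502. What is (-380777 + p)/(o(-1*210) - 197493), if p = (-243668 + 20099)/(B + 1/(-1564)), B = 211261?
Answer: 13979301898183/7268884903665 ≈ 1.9232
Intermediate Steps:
p = -38851324/36712467 (p = (-243668 + 20099)/(211261 + 1/(-1564)) = -223569/(211261 - 1/1564) = -223569/330412203/1564 = -223569*1564/330412203 = -38851324/36712467 ≈ -1.0583)
(-380777 + p)/(o(-1*210) - 197493) = (-380777 - 38851324/36712467)/(-502 - 197493) = -13979301898183/36712467/(-197995) = -13979301898183/36712467*(-1/197995) = 13979301898183/7268884903665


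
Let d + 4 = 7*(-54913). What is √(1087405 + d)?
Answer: 11*√5810 ≈ 838.46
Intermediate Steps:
d = -384395 (d = -4 + 7*(-54913) = -4 - 384391 = -384395)
√(1087405 + d) = √(1087405 - 384395) = √703010 = 11*√5810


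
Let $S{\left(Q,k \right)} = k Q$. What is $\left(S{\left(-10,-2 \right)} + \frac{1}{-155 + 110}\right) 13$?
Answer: $\frac{11687}{45} \approx 259.71$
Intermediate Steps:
$S{\left(Q,k \right)} = Q k$
$\left(S{\left(-10,-2 \right)} + \frac{1}{-155 + 110}\right) 13 = \left(\left(-10\right) \left(-2\right) + \frac{1}{-155 + 110}\right) 13 = \left(20 + \frac{1}{-45}\right) 13 = \left(20 - \frac{1}{45}\right) 13 = \frac{899}{45} \cdot 13 = \frac{11687}{45}$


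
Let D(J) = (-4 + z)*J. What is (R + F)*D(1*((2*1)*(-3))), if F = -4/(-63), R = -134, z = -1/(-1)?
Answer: -16876/7 ≈ -2410.9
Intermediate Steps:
z = 1 (z = -1*(-1) = 1)
F = 4/63 (F = -4*(-1/63) = 4/63 ≈ 0.063492)
D(J) = -3*J (D(J) = (-4 + 1)*J = -3*J)
(R + F)*D(1*((2*1)*(-3))) = (-134 + 4/63)*(-3*(2*1)*(-3)) = -(-8438)*1*(2*(-3))/21 = -(-8438)*1*(-6)/21 = -(-8438)*(-6)/21 = -8438/63*18 = -16876/7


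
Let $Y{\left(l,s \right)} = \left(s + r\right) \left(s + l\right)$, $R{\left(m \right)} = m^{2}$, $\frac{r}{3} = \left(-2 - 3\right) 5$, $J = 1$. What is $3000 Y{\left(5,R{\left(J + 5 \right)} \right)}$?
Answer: $-4797000$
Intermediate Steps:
$r = -75$ ($r = 3 \left(-2 - 3\right) 5 = 3 \left(\left(-5\right) 5\right) = 3 \left(-25\right) = -75$)
$Y{\left(l,s \right)} = \left(-75 + s\right) \left(l + s\right)$ ($Y{\left(l,s \right)} = \left(s - 75\right) \left(s + l\right) = \left(-75 + s\right) \left(l + s\right)$)
$3000 Y{\left(5,R{\left(J + 5 \right)} \right)} = 3000 \left(\left(\left(1 + 5\right)^{2}\right)^{2} - 375 - 75 \left(1 + 5\right)^{2} + 5 \left(1 + 5\right)^{2}\right) = 3000 \left(\left(6^{2}\right)^{2} - 375 - 75 \cdot 6^{2} + 5 \cdot 6^{2}\right) = 3000 \left(36^{2} - 375 - 2700 + 5 \cdot 36\right) = 3000 \left(1296 - 375 - 2700 + 180\right) = 3000 \left(-1599\right) = -4797000$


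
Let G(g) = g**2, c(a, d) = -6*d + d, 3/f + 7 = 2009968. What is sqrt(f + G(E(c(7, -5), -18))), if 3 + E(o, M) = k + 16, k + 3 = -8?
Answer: sqrt(199503443407)/223329 ≈ 2.0000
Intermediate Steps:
f = 1/669987 (f = 3/(-7 + 2009968) = 3/2009961 = 3*(1/2009961) = 1/669987 ≈ 1.4926e-6)
k = -11 (k = -3 - 8 = -11)
c(a, d) = -5*d
E(o, M) = 2 (E(o, M) = -3 + (-11 + 16) = -3 + 5 = 2)
sqrt(f + G(E(c(7, -5), -18))) = sqrt(1/669987 + 2**2) = sqrt(1/669987 + 4) = sqrt(2679949/669987) = sqrt(199503443407)/223329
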